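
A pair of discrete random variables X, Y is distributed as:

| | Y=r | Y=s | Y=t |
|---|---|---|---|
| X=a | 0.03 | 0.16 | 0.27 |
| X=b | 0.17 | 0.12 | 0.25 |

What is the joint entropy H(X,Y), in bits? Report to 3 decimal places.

2.386 bits

H(X,Y) = −Σ p(x,y)·log₂ p(x,y) over all 6 cells.
  cell (a,r): −0.03·log₂0.03 = 0.1518
  cell (a,s): −0.16·log₂0.16 = 0.4230
  cell (a,t): −0.27·log₂0.27 = 0.5100
  cell (b,r): −0.17·log₂0.17 = 0.4346
  cell (b,s): −0.12·log₂0.12 = 0.3671
  cell (b,t): −0.25·log₂0.25 = 0.5000
Sum = 2.386 bits.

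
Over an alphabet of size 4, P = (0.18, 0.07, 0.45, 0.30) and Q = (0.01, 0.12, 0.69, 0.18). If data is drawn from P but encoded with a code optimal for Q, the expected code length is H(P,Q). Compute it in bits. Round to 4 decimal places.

H(P,Q) = −Σ p·log₂ q.
  −0.18·log₂(0.01) = 1.19589
  −0.07·log₂(0.12) = 0.21412
  −0.45·log₂(0.69) = 0.24090
  −0.30·log₂(0.18) = 0.74218
H(P,Q) = 2.3931 bits.

2.3931 bits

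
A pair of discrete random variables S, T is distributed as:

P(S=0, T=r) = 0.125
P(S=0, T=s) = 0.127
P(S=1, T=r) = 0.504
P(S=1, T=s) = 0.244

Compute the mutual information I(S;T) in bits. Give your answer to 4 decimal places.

0.0180 bits

Marginals: p(S) = (0.2520, 0.7480), p(T) = (0.6290, 0.3710).
I(S;T) = H(S) + H(T) − H(S,T).
H(S) = 0.8144, H(T) = 0.9514, H(S,T) = 1.7478.
I(S;T) = 0.8144 + 0.9514 − 1.7478 = 0.0180 bits.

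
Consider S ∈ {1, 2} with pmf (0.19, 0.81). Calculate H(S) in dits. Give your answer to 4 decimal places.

0.2112 dits

H(S) = −Σ p·log₁₀ p.
  −(0.19)·log₁₀(0.19) = 0.13704
  −(0.81)·log₁₀(0.81) = 0.07413
Sum: 0.13704 + 0.07413 = 0.2112 dits.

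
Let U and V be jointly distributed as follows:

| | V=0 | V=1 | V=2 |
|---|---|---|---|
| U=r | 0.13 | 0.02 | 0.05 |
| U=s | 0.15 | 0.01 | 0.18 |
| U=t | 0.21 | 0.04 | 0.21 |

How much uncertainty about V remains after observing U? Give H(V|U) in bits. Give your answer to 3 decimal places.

1.256 bits

Marginals: p(U) = (0.2000, 0.3400, 0.4600), p(V) = (0.4900, 0.0700, 0.4400).
H(V|U) = Σ p(U) · H(V|U=·).
  U=r: p=0.2000, H(V|U=r) = 1.2362
  U=s: p=0.3400, H(V|U=s) = 1.1562
  U=t: p=0.4600, H(V|U=t) = 1.3393
Weighted sum = 1.256 bits.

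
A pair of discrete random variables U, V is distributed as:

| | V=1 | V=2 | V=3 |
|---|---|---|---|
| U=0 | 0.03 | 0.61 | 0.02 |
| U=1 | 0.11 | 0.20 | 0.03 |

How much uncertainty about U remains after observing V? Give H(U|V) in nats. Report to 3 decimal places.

0.559 nats

Marginals: p(U) = (0.6600, 0.3400), p(V) = (0.1400, 0.8100, 0.0500).
H(U|V) = Σ p(V) · H(U|V=·).
  V=1: p=0.1400, H(U|V=1) = 0.5196
  V=2: p=0.8100, H(U|V=2) = 0.5589
  V=3: p=0.0500, H(U|V=3) = 0.6730
Weighted sum = 0.559 nats.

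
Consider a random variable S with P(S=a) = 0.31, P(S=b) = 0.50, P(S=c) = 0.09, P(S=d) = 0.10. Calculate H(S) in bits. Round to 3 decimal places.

H(S) = −Σ p·log₂ p.
  −(0.31)·log₂(0.31) = 0.5238
  −(0.50)·log₂(0.50) = 0.5000
  −(0.09)·log₂(0.09) = 0.3127
  −(0.10)·log₂(0.10) = 0.3322
Sum: 0.5238 + 0.5000 + 0.3127 + 0.3322 = 1.669 bits.

1.669 bits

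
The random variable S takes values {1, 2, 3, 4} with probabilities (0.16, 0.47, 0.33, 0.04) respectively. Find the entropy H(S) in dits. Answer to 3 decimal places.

0.496 dits

H(S) = −Σ p·log₁₀ p.
  −(0.16)·log₁₀(0.16) = 0.1273
  −(0.47)·log₁₀(0.47) = 0.1541
  −(0.33)·log₁₀(0.33) = 0.1589
  −(0.04)·log₁₀(0.04) = 0.0559
Sum: 0.1273 + 0.1541 + 0.1589 + 0.0559 = 0.496 dits.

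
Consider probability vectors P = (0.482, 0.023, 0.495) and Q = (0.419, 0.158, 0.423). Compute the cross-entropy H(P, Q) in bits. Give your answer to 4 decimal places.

H(P,Q) = −Σ p·log₂ q.
  −0.482·log₂(0.419) = 0.60490
  −0.023·log₂(0.158) = 0.06123
  −0.495·log₂(0.423) = 0.61443
H(P,Q) = 1.2806 bits.

1.2806 bits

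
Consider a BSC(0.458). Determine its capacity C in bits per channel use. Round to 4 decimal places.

Binary symmetric channel: C = 1 − h₂(ε) where h₂ is the binary entropy function.
h₂(0.458) = −0.458·log₂0.458 − 0.542·log₂0.542 = 0.9949.
C = 1 − 0.9949 = 0.0051 bits per channel use.

0.0051 bits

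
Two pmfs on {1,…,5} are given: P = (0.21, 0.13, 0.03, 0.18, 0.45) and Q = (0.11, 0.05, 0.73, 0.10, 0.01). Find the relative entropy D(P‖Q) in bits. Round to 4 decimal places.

D(P‖Q) = Σ p·log₂(p/q).
  0.21·log₂(0.21/0.11) = 0.19591
  0.13·log₂(0.13/0.05) = 0.17921
  0.03·log₂(0.03/0.73) = -0.13815
  0.18·log₂(0.18/0.10) = 0.15264
  0.45·log₂(0.45/0.01) = 2.47133
D(P‖Q) = 2.8609 bits.

2.8609 bits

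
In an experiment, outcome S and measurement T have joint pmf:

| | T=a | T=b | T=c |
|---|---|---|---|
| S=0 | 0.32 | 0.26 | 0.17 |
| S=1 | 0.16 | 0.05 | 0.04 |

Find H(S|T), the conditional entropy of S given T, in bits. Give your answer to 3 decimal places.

0.786 bits

Marginals: p(S) = (0.7500, 0.2500), p(T) = (0.4800, 0.3100, 0.2100).
H(S|T) = Σ p(T) · H(S|T=·).
  T=a: p=0.4800, H(S|T=a) = 0.9183
  T=b: p=0.3100, H(S|T=b) = 0.6374
  T=c: p=0.2100, H(S|T=c) = 0.7025
Weighted sum = 0.786 bits.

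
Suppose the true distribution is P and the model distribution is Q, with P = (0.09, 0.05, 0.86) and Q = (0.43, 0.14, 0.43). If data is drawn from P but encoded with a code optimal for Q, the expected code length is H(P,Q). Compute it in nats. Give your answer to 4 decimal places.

0.9001 nats

H(P,Q) = −Σ p·ln q.
  −0.09·ln(0.43) = 0.07596
  −0.05·ln(0.14) = 0.09831
  −0.86·ln(0.43) = 0.72581
H(P,Q) = 0.9001 nats.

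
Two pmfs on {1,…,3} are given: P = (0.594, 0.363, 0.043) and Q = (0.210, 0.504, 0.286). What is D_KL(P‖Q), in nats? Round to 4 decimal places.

0.4170 nats

D(P‖Q) = Σ p·ln(p/q).
  0.594·ln(0.594/0.210) = 0.61762
  0.363·ln(0.363/0.504) = -0.11913
  0.043·ln(0.043/0.286) = -0.08148
D(P‖Q) = 0.4170 nats.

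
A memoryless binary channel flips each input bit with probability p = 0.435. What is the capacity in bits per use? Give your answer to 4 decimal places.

0.0122 bits

Binary symmetric channel: C = 1 − h₂(ε) where h₂ is the binary entropy function.
h₂(0.435) = −0.435·log₂0.435 − 0.565·log₂0.565 = 0.9878.
C = 1 − 0.9878 = 0.0122 bits per channel use.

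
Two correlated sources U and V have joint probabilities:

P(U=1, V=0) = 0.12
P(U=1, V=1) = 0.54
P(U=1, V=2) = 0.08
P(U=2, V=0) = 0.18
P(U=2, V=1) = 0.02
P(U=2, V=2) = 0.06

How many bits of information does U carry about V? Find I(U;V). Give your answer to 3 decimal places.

0.273 bits

Marginals: p(U) = (0.7400, 0.2600), p(V) = (0.3000, 0.5600, 0.1400).
I(U;V) = H(U) + H(V) − H(U,V).
H(U) = 0.8267, H(V) = 1.3866, H(U,V) = 1.9403.
I(U;V) = 0.8267 + 1.3866 − 1.9403 = 0.273 bits.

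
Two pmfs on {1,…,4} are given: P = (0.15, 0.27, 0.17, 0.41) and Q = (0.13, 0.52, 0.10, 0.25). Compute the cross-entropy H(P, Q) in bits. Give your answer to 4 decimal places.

2.0810 bits

H(P,Q) = −Σ p·log₂ q.
  −0.15·log₂(0.13) = 0.44151
  −0.27·log₂(0.52) = 0.25472
  −0.17·log₂(0.10) = 0.56473
  −0.41·log₂(0.25) = 0.82000
H(P,Q) = 2.0810 bits.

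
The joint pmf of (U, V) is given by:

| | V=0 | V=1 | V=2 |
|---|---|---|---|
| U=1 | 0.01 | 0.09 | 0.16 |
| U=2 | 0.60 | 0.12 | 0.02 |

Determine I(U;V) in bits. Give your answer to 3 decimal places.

0.456 bits

Marginals: p(U) = (0.2600, 0.7400), p(V) = (0.6100, 0.2100, 0.1800).
I(U;V) = H(U) + H(V) − H(U,V).
H(U) = 0.8267, H(V) = 1.3531, H(U,V) = 1.7242.
I(U;V) = 0.8267 + 1.3531 − 1.7242 = 0.456 bits.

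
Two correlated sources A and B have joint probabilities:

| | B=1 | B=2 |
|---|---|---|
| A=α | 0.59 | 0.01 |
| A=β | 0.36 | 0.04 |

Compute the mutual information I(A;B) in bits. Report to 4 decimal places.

0.0254 bits

Marginals: p(A) = (0.6000, 0.4000), p(B) = (0.9500, 0.0500).
I(A;B) = Σ p(x,y)·log₂[p(x,y)/(p(x)p(y))].
  (α,1): 0.59·log₂(1.0351) = 0.02935
  (α,2): 0.01·log₂(0.3333) = -0.01585
  (β,1): 0.36·log₂(0.9474) = -0.02808
  (β,2): 0.04·log₂(2.0000) = 0.04000
Sum = 0.0254 bits.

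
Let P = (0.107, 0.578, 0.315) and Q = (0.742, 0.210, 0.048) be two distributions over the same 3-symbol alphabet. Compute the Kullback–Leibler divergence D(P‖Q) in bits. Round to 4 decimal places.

D(P‖Q) = Σ p·log₂(p/q).
  0.107·log₂(0.107/0.742) = -0.29894
  0.578·log₂(0.578/0.210) = 0.84427
  0.315·log₂(0.315/0.048) = 0.85499
D(P‖Q) = 1.4003 bits.

1.4003 bits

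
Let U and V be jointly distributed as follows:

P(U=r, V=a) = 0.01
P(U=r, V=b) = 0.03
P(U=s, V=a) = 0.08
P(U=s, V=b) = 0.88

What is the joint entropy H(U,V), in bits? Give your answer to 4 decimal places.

0.6720 bits

H(U,V) = −Σ p(x,y)·log₂ p(x,y) over all 4 cells.
  cell (r,a): −0.01·log₂0.01 = 0.06644
  cell (r,b): −0.03·log₂0.03 = 0.15177
  cell (s,a): −0.08·log₂0.08 = 0.29151
  cell (s,b): −0.88·log₂0.88 = 0.16229
Sum = 0.6720 bits.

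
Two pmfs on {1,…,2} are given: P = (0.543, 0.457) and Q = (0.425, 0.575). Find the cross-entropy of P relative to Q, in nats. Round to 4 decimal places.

0.7175 nats

H(P,Q) = −Σ p·ln q.
  −0.543·ln(0.425) = 0.46463
  −0.457·ln(0.575) = 0.25290
H(P,Q) = 0.7175 nats.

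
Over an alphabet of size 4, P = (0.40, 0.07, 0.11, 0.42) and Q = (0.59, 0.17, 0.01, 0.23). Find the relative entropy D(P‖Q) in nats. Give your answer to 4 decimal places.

D(P‖Q) = Σ p·ln(p/q).
  0.40·ln(0.40/0.59) = -0.15546
  0.07·ln(0.07/0.17) = -0.06211
  0.11·ln(0.11/0.01) = 0.26377
  0.42·ln(0.42/0.23) = 0.25291
D(P‖Q) = 0.2991 nats.

0.2991 nats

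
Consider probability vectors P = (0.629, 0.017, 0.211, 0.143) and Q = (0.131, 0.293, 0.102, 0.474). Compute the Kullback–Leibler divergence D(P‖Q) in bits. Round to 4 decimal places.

1.3280 bits

D(P‖Q) = Σ p·log₂(p/q).
  0.629·log₂(0.629/0.131) = 1.42374
  0.017·log₂(0.017/0.293) = -0.06982
  0.211·log₂(0.211/0.102) = 0.22127
  0.143·log₂(0.143/0.474) = -0.24723
D(P‖Q) = 1.3280 bits.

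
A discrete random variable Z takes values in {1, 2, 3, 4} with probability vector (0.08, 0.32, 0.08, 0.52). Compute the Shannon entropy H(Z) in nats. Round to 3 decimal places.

1.109 nats

H(Z) = −Σ p·ln p.
  −(0.08)·ln(0.08) = 0.2021
  −(0.32)·ln(0.32) = 0.3646
  −(0.08)·ln(0.08) = 0.2021
  −(0.52)·ln(0.52) = 0.3400
Sum: 0.2021 + 0.3646 + 0.2021 + 0.3400 = 1.109 nats.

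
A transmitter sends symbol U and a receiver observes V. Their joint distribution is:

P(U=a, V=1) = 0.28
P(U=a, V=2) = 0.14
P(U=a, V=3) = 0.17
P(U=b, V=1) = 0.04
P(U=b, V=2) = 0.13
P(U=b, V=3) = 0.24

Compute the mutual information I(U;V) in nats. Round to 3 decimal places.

0.091 nats

Marginals: p(U) = (0.5900, 0.4100), p(V) = (0.3200, 0.2700, 0.4100).
I(U;V) = Σ p(x,y)·ln[p(x,y)/(p(x)p(y))].
  (a,1): 0.28·ln(1.4831) = 0.1103
  (a,2): 0.14·ln(0.8788) = -0.0181
  (a,3): 0.17·ln(0.7028) = -0.0600
  (b,1): 0.04·ln(0.3049) = -0.0475
  (b,2): 0.13·ln(1.1743) = 0.0209
  (b,3): 0.24·ln(1.4277) = 0.0855
Sum = 0.091 nats.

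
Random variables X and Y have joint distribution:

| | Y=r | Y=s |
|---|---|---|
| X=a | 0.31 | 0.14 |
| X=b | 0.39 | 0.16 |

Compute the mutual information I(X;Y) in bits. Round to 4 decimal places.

0.0003 bits

Marginals: p(X) = (0.4500, 0.5500), p(Y) = (0.7000, 0.3000).
I(X;Y) = Σ p(x,y)·log₂[p(x,y)/(p(x)p(y))].
  (a,r): 0.31·log₂(0.9841) = -0.00716
  (a,s): 0.14·log₂(1.0370) = 0.00735
  (b,r): 0.39·log₂(1.0130) = 0.00726
  (b,s): 0.16·log₂(0.9697) = -0.00710
Sum = 0.0003 bits.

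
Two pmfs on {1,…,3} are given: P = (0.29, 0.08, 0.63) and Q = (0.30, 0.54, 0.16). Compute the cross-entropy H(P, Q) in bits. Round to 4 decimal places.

2.2405 bits

H(P,Q) = −Σ p·log₂ q.
  −0.29·log₂(0.30) = 0.50372
  −0.08·log₂(0.54) = 0.07112
  −0.63·log₂(0.16) = 1.66563
H(P,Q) = 2.2405 bits.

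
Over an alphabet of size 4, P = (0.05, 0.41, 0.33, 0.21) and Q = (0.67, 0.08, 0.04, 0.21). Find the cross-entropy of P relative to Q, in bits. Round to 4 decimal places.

3.5282 bits

H(P,Q) = −Σ p·log₂ q.
  −0.05·log₂(0.67) = 0.02889
  −0.41·log₂(0.08) = 1.49398
  −0.33·log₂(0.04) = 1.53247
  −0.21·log₂(0.21) = 0.47282
H(P,Q) = 3.5282 bits.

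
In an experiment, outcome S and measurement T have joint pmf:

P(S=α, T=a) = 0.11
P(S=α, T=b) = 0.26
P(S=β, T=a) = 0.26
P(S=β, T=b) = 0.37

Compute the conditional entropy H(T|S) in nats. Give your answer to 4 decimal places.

Marginals: p(S) = (0.3700, 0.6300), p(T) = (0.3700, 0.6300).
H(T|S) = Σ p(S) · H(T|S=·).
  S=α: p=0.3700, H(T|S=α) = 0.6086
  S=β: p=0.6300, H(T|S=β) = 0.6778
Weighted sum = 0.6522 nats.

0.6522 nats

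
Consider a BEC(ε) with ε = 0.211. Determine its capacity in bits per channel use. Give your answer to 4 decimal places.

0.7890 bits

Binary erasure channel: capacity C = 1 − ε.
C = 1 − 0.211 = 0.7890 bits per channel use.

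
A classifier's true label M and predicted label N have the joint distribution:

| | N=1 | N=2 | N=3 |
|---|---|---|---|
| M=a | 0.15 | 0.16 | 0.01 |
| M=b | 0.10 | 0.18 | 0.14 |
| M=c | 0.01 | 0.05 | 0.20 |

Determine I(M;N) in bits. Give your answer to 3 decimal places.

Marginals: p(M) = (0.3200, 0.4200, 0.2600), p(N) = (0.2600, 0.3900, 0.3500).
I(M;N) = H(M) + H(N) − H(M,N).
H(M) = 1.5570, H(N) = 1.5652, H(M,N) = 2.8215.
I(M;N) = 1.5570 + 1.5652 − 2.8215 = 0.301 bits.

0.301 bits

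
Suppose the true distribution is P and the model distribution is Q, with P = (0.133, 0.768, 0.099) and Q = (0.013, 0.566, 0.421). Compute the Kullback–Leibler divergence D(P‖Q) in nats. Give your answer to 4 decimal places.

D(P‖Q) = Σ p·ln(p/q).
  0.133·ln(0.133/0.013) = 0.30928
  0.768·ln(0.768/0.566) = 0.23439
  0.099·ln(0.099/0.421) = -0.14330
D(P‖Q) = 0.4004 nats.

0.4004 nats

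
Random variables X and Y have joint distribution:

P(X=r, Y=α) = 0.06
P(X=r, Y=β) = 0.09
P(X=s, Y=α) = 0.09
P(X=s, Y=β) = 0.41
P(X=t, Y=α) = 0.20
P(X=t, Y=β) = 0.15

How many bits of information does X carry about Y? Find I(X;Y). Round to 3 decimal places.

0.104 bits

Marginals: p(X) = (0.1500, 0.5000, 0.3500), p(Y) = (0.3500, 0.6500).
I(X;Y) = Σ p(x,y)·log₂[p(x,y)/(p(x)p(y))].
  (r,α): 0.06·log₂(1.1429) = 0.0116
  (r,β): 0.09·log₂(0.9231) = -0.0104
  (s,α): 0.09·log₂(0.5143) = -0.0863
  (s,β): 0.41·log₂(1.2615) = 0.1374
  (t,α): 0.20·log₂(1.6327) = 0.1414
  (t,β): 0.15·log₂(0.6593) = -0.0901
Sum = 0.104 bits.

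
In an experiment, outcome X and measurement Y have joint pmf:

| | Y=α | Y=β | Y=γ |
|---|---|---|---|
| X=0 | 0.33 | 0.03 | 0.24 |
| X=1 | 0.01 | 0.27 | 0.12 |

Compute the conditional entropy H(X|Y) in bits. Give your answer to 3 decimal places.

Chain rule: H(X|Y) = H(X,Y) − H(Y).
Marginals: p(X) = (0.6000, 0.4000), p(Y) = (0.3400, 0.3000, 0.3600).
H(X,Y) = 2.1173 bits; H(Y) = 1.5809 bits.
H(X|Y) = 2.1173 − 1.5809 = 0.536 bits.

0.536 bits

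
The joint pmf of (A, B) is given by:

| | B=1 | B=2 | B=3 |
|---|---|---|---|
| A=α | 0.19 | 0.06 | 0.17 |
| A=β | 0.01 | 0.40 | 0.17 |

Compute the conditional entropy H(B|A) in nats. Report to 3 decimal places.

0.819 nats

Marginals: p(A) = (0.4200, 0.5800), p(B) = (0.2000, 0.4600, 0.3400).
H(B|A) = Σ p(A) · H(B|A=·).
  A=α: p=0.4200, H(B|A=α) = 1.0029
  A=β: p=0.5800, H(B|A=β) = 0.6860
Weighted sum = 0.819 nats.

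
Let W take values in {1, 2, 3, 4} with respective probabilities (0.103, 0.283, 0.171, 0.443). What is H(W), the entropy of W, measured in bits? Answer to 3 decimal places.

H(W) = −Σ p·log₂ p.
  −(0.103)·log₂(0.103) = 0.3378
  −(0.283)·log₂(0.283) = 0.5154
  −(0.171)·log₂(0.171) = 0.4357
  −(0.443)·log₂(0.443) = 0.5204
Sum: 0.3378 + 0.5154 + 0.4357 + 0.5204 = 1.809 bits.

1.809 bits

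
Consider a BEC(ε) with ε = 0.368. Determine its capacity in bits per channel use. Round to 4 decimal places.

0.6320 bits

Binary erasure channel: capacity C = 1 − ε.
C = 1 − 0.368 = 0.6320 bits per channel use.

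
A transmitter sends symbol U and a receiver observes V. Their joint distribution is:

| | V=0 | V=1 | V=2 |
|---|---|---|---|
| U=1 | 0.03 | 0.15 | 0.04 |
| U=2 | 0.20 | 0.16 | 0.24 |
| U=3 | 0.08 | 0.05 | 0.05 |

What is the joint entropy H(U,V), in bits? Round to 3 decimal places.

H(U,V) = −Σ p(x,y)·log₂ p(x,y) over all 9 cells.
  cell (1,0): −0.03·log₂0.03 = 0.1518
  cell (1,1): −0.15·log₂0.15 = 0.4105
  cell (1,2): −0.04·log₂0.04 = 0.1858
  cell (2,0): −0.20·log₂0.20 = 0.4644
  cell (2,1): −0.16·log₂0.16 = 0.4230
  cell (2,2): −0.24·log₂0.24 = 0.4941
  cell (3,0): −0.08·log₂0.08 = 0.2915
  cell (3,1): −0.05·log₂0.05 = 0.2161
  cell (3,2): −0.05·log₂0.05 = 0.2161
Sum = 2.853 bits.

2.853 bits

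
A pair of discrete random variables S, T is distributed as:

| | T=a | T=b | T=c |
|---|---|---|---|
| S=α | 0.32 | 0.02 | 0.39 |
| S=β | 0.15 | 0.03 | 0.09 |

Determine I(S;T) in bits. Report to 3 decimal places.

0.034 bits

Marginals: p(S) = (0.7300, 0.2700), p(T) = (0.4700, 0.0500, 0.4800).
I(S;T) = H(S) + H(T) − H(S,T).
H(S) = 0.8415, H(T) = 1.2363, H(S,T) = 2.0437.
I(S;T) = 0.8415 + 1.2363 − 2.0437 = 0.034 bits.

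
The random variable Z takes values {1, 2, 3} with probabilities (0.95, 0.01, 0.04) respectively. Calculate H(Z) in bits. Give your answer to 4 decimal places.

0.3225 bits

H(Z) = −Σ p·log₂ p.
  −(0.95)·log₂(0.95) = 0.07030
  −(0.01)·log₂(0.01) = 0.06644
  −(0.04)·log₂(0.04) = 0.18575
Sum: 0.07030 + 0.06644 + 0.18575 = 0.3225 bits.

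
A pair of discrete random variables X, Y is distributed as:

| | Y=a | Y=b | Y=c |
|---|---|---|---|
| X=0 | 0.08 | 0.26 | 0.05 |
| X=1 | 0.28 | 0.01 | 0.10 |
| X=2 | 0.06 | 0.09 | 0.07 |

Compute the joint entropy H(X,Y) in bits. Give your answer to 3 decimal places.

H(X,Y) = −Σ p(x,y)·log₂ p(x,y) over all 9 cells.
  cell (0,a): −0.08·log₂0.08 = 0.2915
  cell (0,b): −0.26·log₂0.26 = 0.5053
  cell (0,c): −0.05·log₂0.05 = 0.2161
  cell (1,a): −0.28·log₂0.28 = 0.5142
  cell (1,b): −0.01·log₂0.01 = 0.0664
  cell (1,c): −0.10·log₂0.10 = 0.3322
  cell (2,a): −0.06·log₂0.06 = 0.2435
  cell (2,b): −0.09·log₂0.09 = 0.3127
  cell (2,c): −0.07·log₂0.07 = 0.2686
Sum = 2.750 bits.

2.750 bits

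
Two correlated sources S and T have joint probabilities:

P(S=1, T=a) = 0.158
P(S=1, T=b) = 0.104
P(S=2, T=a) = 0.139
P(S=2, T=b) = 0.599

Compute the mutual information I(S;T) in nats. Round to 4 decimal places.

0.0752 nats

Marginals: p(S) = (0.2620, 0.7380), p(T) = (0.2970, 0.7030).
I(S;T) = Σ p(x,y)·ln[p(x,y)/(p(x)p(y))].
  (1,a): 0.158·ln(2.0305) = 0.11191
  (1,b): 0.104·ln(0.5646) = -0.05944
  (2,a): 0.139·ln(0.6342) = -0.06331
  (2,b): 0.599·ln(1.1546) = 0.08609
Sum = 0.0752 nats.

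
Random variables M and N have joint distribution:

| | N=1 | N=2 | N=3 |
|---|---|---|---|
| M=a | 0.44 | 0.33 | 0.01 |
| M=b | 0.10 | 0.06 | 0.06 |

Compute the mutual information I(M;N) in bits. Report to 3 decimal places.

Marginals: p(M) = (0.7800, 0.2200), p(N) = (0.5400, 0.3900, 0.0700).
I(M;N) = Σ p(x,y)·log₂[p(x,y)/(p(x)p(y))].
  (a,1): 0.44·log₂(1.0446) = 0.0277
  (a,2): 0.33·log₂(1.0848) = 0.0388
  (a,3): 0.01·log₂(0.1832) = -0.0245
  (b,1): 0.10·log₂(0.8418) = -0.0249
  (b,2): 0.06·log₂(0.6993) = -0.0310
  (b,3): 0.06·log₂(3.8961) = 0.1177
Sum = 0.104 bits.

0.104 bits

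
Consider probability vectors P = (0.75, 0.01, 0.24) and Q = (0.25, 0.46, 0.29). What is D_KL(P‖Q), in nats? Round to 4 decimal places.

D(P‖Q) = Σ p·ln(p/q).
  0.75·ln(0.75/0.25) = 0.82396
  0.01·ln(0.01/0.46) = -0.03829
  0.24·ln(0.24/0.29) = -0.04542
D(P‖Q) = 0.7403 nats.

0.7403 nats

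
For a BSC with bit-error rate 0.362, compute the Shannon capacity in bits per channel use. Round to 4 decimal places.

0.0557 bits

Binary symmetric channel: C = 1 − h₂(ε) where h₂ is the binary entropy function.
h₂(0.362) = −0.362·log₂0.362 − 0.638·log₂0.638 = 0.9443.
C = 1 − 0.9443 = 0.0557 bits per channel use.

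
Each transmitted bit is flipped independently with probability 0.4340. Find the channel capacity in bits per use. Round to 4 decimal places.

0.0126 bits

Binary symmetric channel: C = 1 − h₂(ε) where h₂ is the binary entropy function.
h₂(0.4340) = −0.4340·log₂0.4340 − 0.5660·log₂0.5660 = 0.9874.
C = 1 − 0.9874 = 0.0126 bits per channel use.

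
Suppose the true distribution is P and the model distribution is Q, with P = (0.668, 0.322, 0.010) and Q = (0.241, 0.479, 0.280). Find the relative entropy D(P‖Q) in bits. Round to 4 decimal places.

0.7499 bits

D(P‖Q) = Σ p·log₂(p/q).
  0.668·log₂(0.668/0.241) = 0.98250
  0.322·log₂(0.322/0.479) = -0.18449
  0.010·log₂(0.010/0.280) = -0.04807
D(P‖Q) = 0.7499 bits.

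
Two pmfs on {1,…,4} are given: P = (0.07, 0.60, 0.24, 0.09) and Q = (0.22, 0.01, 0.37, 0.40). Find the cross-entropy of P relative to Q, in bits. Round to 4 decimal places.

H(P,Q) = −Σ p·log₂ q.
  −0.07·log₂(0.22) = 0.15291
  −0.60·log₂(0.01) = 3.98631
  −0.24·log₂(0.37) = 0.34426
  −0.09·log₂(0.40) = 0.11897
H(P,Q) = 4.6025 bits.

4.6025 bits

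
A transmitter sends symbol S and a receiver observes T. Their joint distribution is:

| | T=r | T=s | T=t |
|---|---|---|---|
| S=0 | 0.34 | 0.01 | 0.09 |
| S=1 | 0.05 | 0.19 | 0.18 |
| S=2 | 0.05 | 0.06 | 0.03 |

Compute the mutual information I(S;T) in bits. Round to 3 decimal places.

Marginals: p(S) = (0.4400, 0.4200, 0.1400), p(T) = (0.4400, 0.2600, 0.3000).
I(S;T) = Σ p(x,y)·log₂[p(x,y)/(p(x)p(y))].
  (0,r): 0.34·log₂(1.7562) = 0.2762
  (0,s): 0.01·log₂(0.0874) = -0.0352
  (0,t): 0.09·log₂(0.6818) = -0.0497
  (1,r): 0.05·log₂(0.2706) = -0.0943
  (1,s): 0.19·log₂(1.7399) = 0.1518
  (1,t): 0.18·log₂(1.4286) = 0.0926
  (2,r): 0.05·log₂(0.8117) = -0.0151
  (2,s): 0.06·log₂(1.6484) = 0.0433
  (2,t): 0.03·log₂(0.7143) = -0.0146
Sum = 0.355 bits.

0.355 bits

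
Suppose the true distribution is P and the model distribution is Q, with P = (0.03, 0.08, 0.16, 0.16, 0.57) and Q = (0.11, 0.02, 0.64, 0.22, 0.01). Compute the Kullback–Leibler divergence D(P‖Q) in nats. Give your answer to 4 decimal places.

D(P‖Q) = Σ p·ln(p/q).
  0.03·ln(0.03/0.11) = -0.03898
  0.08·ln(0.08/0.02) = 0.11090
  0.16·ln(0.16/0.64) = -0.22181
  0.16·ln(0.16/0.22) = -0.05095
  0.57·ln(0.57/0.01) = 2.30454
D(P‖Q) = 2.1037 nats.

2.1037 nats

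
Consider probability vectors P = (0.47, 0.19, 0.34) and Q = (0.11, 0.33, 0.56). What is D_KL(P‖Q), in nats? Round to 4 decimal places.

D(P‖Q) = Σ p·ln(p/q).
  0.47·ln(0.47/0.11) = 0.68256
  0.19·ln(0.19/0.33) = -0.10489
  0.34·ln(0.34/0.56) = -0.16966
D(P‖Q) = 0.4080 nats.

0.4080 nats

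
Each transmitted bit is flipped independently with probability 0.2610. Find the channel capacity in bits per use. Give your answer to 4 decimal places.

Binary symmetric channel: C = 1 − h₂(ε) where h₂ is the binary entropy function.
h₂(0.2610) = −0.2610·log₂0.2610 − 0.7390·log₂0.7390 = 0.8283.
C = 1 − 0.8283 = 0.1717 bits per channel use.

0.1717 bits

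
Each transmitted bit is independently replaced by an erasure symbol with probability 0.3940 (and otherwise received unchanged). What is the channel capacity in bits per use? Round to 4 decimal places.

0.6060 bits

Binary erasure channel: capacity C = 1 − ε.
C = 1 − 0.3940 = 0.6060 bits per channel use.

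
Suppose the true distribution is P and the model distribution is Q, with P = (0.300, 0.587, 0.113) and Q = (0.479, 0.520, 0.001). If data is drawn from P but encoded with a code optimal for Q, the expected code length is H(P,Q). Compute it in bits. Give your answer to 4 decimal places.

1.9985 bits

H(P,Q) = −Σ p·log₂ q.
  −0.300·log₂(0.479) = 0.31857
  −0.587·log₂(0.520) = 0.55379
  −0.113·log₂(0.001) = 1.12613
H(P,Q) = 1.9985 bits.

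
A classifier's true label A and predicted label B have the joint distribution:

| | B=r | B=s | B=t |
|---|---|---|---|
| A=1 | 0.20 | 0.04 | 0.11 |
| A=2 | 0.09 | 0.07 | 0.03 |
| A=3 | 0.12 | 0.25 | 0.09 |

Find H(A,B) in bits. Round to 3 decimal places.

2.913 bits

H(A,B) = −Σ p(x,y)·log₂ p(x,y) over all 9 cells.
  cell (1,r): −0.20·log₂0.20 = 0.4644
  cell (1,s): −0.04·log₂0.04 = 0.1858
  cell (1,t): −0.11·log₂0.11 = 0.3503
  cell (2,r): −0.09·log₂0.09 = 0.3127
  cell (2,s): −0.07·log₂0.07 = 0.2686
  cell (2,t): −0.03·log₂0.03 = 0.1518
  cell (3,r): −0.12·log₂0.12 = 0.3671
  cell (3,s): −0.25·log₂0.25 = 0.5000
  cell (3,t): −0.09·log₂0.09 = 0.3127
Sum = 2.913 bits.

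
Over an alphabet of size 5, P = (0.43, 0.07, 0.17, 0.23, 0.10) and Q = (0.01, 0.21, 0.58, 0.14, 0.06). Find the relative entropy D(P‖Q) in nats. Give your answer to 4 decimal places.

1.4970 nats

D(P‖Q) = Σ p·ln(p/q).
  0.43·ln(0.43/0.01) = 1.61732
  0.07·ln(0.07/0.21) = -0.07690
  0.17·ln(0.17/0.58) = -0.20863
  0.23·ln(0.23/0.14) = 0.11418
  0.10·ln(0.10/0.06) = 0.05108
D(P‖Q) = 1.4970 nats.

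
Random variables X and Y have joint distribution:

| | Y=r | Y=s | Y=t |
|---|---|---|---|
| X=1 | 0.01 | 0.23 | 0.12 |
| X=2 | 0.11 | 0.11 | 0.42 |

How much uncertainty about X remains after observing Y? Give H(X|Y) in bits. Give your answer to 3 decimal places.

Chain rule: H(X|Y) = H(X,Y) − H(Y).
Marginals: p(X) = (0.3600, 0.6400), p(Y) = (0.1200, 0.3400, 0.5400).
H(X,Y) = 2.1474 bits; H(Y) = 1.3763 bits.
H(X|Y) = 2.1474 − 1.3763 = 0.771 bits.

0.771 bits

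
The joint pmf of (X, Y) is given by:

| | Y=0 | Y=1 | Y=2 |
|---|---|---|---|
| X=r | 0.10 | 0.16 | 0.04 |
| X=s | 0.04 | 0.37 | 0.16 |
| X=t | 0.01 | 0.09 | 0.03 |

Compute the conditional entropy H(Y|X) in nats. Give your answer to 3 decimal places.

0.863 nats

Chain rule: H(Y|X) = H(X,Y) − H(X).
Marginals: p(X) = (0.3000, 0.5700, 0.1300), p(Y) = (0.1500, 0.6200, 0.2300).
H(X,Y) = 1.8100 nats; H(X) = 0.9468 nats.
H(Y|X) = 1.8100 − 0.9468 = 0.863 nats.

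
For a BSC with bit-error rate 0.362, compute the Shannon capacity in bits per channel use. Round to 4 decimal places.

0.0557 bits

Binary symmetric channel: C = 1 − h₂(ε) where h₂ is the binary entropy function.
h₂(0.362) = −0.362·log₂0.362 − 0.638·log₂0.638 = 0.9443.
C = 1 − 0.9443 = 0.0557 bits per channel use.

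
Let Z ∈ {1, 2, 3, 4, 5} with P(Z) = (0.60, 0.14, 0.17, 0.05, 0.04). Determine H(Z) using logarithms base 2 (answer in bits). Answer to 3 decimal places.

H(Z) = −Σ p·log₂ p.
  −(0.60)·log₂(0.60) = 0.4422
  −(0.14)·log₂(0.14) = 0.3971
  −(0.17)·log₂(0.17) = 0.4346
  −(0.05)·log₂(0.05) = 0.2161
  −(0.04)·log₂(0.04) = 0.1858
Sum: 0.4422 + 0.3971 + 0.4346 + 0.2161 + 0.1858 = 1.676 bits.

1.676 bits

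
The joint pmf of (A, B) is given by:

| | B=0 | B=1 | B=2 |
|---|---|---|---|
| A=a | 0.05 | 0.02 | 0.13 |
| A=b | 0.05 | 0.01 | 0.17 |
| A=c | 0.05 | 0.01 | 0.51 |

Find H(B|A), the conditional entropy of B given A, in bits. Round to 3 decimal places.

0.792 bits

Chain rule: H(B|A) = H(A,B) − H(A).
Marginals: p(A) = (0.2000, 0.2300, 0.5700), p(B) = (0.1500, 0.0400, 0.8100).
H(A,B) = 2.2067 bits; H(A) = 1.4143 bits.
H(B|A) = 2.2067 − 1.4143 = 0.792 bits.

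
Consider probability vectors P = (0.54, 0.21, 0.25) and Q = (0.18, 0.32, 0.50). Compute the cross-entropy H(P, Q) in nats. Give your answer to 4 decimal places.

H(P,Q) = −Σ p·ln q.
  −0.54·ln(0.18) = 0.92599
  −0.21·ln(0.32) = 0.23928
  −0.25·ln(0.50) = 0.17329
H(P,Q) = 1.3386 nats.

1.3386 nats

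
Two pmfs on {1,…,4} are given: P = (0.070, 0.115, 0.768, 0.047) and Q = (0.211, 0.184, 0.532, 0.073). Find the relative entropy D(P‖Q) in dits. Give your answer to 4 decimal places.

D(P‖Q) = Σ p·log₁₀(p/q).
  0.070·log₁₀(0.070/0.211) = -0.03354
  0.115·log₁₀(0.115/0.184) = -0.02347
  0.768·log₁₀(0.768/0.532) = 0.12246
  0.047·log₁₀(0.047/0.073) = -0.00899
D(P‖Q) = 0.0565 dits.

0.0565 dits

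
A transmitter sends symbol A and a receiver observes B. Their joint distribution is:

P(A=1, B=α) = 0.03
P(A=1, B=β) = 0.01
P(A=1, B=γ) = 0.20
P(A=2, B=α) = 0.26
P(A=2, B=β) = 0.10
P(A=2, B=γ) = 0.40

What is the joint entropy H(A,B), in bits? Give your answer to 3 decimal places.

2.049 bits

H(A,B) = −Σ p(x,y)·log₂ p(x,y) over all 6 cells.
  cell (1,α): −0.03·log₂0.03 = 0.1518
  cell (1,β): −0.01·log₂0.01 = 0.0664
  cell (1,γ): −0.20·log₂0.20 = 0.4644
  cell (2,α): −0.26·log₂0.26 = 0.5053
  cell (2,β): −0.10·log₂0.10 = 0.3322
  cell (2,γ): −0.40·log₂0.40 = 0.5288
Sum = 2.049 bits.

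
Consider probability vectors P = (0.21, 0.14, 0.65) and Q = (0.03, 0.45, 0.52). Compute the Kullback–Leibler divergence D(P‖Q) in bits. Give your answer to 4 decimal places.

D(P‖Q) = Σ p·log₂(p/q).
  0.21·log₂(0.21/0.03) = 0.58954
  0.14·log₂(0.14/0.45) = -0.23583
  0.65·log₂(0.65/0.52) = 0.20925
D(P‖Q) = 0.5630 bits.

0.5630 bits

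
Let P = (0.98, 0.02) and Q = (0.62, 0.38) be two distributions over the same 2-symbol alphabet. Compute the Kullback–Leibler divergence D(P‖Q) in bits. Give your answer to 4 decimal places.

0.5623 bits

D(P‖Q) = Σ p·log₂(p/q).
  0.98·log₂(0.98/0.62) = 0.64730
  0.02·log₂(0.02/0.38) = -0.08496
D(P‖Q) = 0.5623 bits.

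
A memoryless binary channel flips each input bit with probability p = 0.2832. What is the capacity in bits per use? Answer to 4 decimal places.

0.1402 bits

Binary symmetric channel: C = 1 − h₂(ε) where h₂ is the binary entropy function.
h₂(0.2832) = −0.2832·log₂0.2832 − 0.7168·log₂0.7168 = 0.8598.
C = 1 − 0.8598 = 0.1402 bits per channel use.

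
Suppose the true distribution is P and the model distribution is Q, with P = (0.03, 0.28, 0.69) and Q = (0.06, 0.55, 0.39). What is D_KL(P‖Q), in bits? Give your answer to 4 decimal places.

D(P‖Q) = Σ p·log₂(p/q).
  0.03·log₂(0.03/0.06) = -0.03000
  0.28·log₂(0.28/0.55) = -0.27272
  0.69·log₂(0.69/0.39) = 0.56795
D(P‖Q) = 0.2652 bits.

0.2652 bits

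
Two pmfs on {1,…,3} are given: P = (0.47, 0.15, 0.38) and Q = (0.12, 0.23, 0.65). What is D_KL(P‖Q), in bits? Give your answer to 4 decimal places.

0.5389 bits

D(P‖Q) = Σ p·log₂(p/q).
  0.47·log₂(0.47/0.12) = 0.92572
  0.15·log₂(0.15/0.23) = -0.09250
  0.38·log₂(0.38/0.65) = -0.29429
D(P‖Q) = 0.5389 bits.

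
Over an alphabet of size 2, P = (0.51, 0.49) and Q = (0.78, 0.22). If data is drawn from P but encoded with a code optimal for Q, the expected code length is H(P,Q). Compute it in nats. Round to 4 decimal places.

H(P,Q) = −Σ p·ln q.
  −0.51·ln(0.78) = 0.12672
  −0.49·ln(0.22) = 0.74192
H(P,Q) = 0.8686 nats.

0.8686 nats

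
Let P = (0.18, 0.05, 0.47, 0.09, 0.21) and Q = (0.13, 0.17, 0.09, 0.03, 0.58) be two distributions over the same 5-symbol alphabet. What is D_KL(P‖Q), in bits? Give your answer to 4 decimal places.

0.9519 bits

D(P‖Q) = Σ p·log₂(p/q).
  0.18·log₂(0.18/0.13) = 0.08451
  0.05·log₂(0.05/0.17) = -0.08828
  0.47·log₂(0.47/0.09) = 1.12079
  0.09·log₂(0.09/0.03) = 0.14265
  0.21·log₂(0.21/0.58) = -0.30779
D(P‖Q) = 0.9519 bits.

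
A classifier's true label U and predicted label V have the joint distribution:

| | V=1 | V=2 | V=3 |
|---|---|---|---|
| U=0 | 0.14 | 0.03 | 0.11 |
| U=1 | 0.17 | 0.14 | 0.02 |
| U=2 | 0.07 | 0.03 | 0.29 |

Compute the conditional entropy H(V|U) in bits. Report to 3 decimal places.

1.210 bits

Marginals: p(U) = (0.2800, 0.3300, 0.3900), p(V) = (0.3800, 0.2000, 0.4200).
H(V|U) = Σ p(U) · H(V|U=·).
  U=0: p=0.2800, H(V|U=0) = 1.3748
  U=1: p=0.3300, H(V|U=1) = 1.2629
  U=2: p=0.3900, H(V|U=2) = 1.0473
Weighted sum = 1.210 bits.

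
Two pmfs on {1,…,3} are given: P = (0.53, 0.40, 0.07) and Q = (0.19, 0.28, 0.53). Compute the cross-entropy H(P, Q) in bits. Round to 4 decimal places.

2.0686 bits

H(P,Q) = −Σ p·log₂ q.
  −0.53·log₂(0.19) = 1.26984
  −0.40·log₂(0.28) = 0.73460
  −0.07·log₂(0.53) = 0.06412
H(P,Q) = 2.0686 bits.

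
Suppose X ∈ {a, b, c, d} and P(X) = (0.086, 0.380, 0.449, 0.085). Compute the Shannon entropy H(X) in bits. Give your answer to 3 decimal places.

1.656 bits

H(X) = −Σ p·log₂ p.
  −(0.086)·log₂(0.086) = 0.3044
  −(0.380)·log₂(0.380) = 0.5305
  −(0.449)·log₂(0.449) = 0.5187
  −(0.085)·log₂(0.085) = 0.3023
Sum: 0.3044 + 0.5305 + 0.5187 + 0.3023 = 1.656 bits.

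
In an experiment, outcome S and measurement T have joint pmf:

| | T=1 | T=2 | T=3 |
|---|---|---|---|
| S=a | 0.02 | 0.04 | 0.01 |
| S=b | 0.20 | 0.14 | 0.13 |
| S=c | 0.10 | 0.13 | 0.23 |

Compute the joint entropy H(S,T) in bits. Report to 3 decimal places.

H(S,T) = −Σ p(x,y)·log₂ p(x,y) over all 9 cells.
  cell (a,1): −0.02·log₂0.02 = 0.1129
  cell (a,2): −0.04·log₂0.04 = 0.1858
  cell (a,3): −0.01·log₂0.01 = 0.0664
  cell (b,1): −0.20·log₂0.20 = 0.4644
  cell (b,2): −0.14·log₂0.14 = 0.3971
  cell (b,3): −0.13·log₂0.13 = 0.3826
  cell (c,1): −0.10·log₂0.10 = 0.3322
  cell (c,2): −0.13·log₂0.13 = 0.3826
  cell (c,3): −0.23·log₂0.23 = 0.4877
Sum = 2.812 bits.

2.812 bits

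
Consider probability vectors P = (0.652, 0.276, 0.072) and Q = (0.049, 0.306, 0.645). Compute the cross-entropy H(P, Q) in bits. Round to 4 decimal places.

3.3540 bits

H(P,Q) = −Σ p·log₂ q.
  −0.652·log₂(0.049) = 2.83690
  −0.276·log₂(0.306) = 0.47152
  −0.072·log₂(0.645) = 0.04555
H(P,Q) = 3.3540 bits.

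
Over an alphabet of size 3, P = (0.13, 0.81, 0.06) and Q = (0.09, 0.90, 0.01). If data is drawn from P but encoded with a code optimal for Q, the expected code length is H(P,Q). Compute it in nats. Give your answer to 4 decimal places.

0.6747 nats

H(P,Q) = −Σ p·ln q.
  −0.13·ln(0.09) = 0.31303
  −0.81·ln(0.90) = 0.08534
  −0.06·ln(0.01) = 0.27631
H(P,Q) = 0.6747 nats.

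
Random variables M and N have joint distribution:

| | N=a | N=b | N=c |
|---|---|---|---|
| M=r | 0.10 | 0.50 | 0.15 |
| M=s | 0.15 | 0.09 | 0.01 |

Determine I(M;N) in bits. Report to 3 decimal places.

0.151 bits

Marginals: p(M) = (0.7500, 0.2500), p(N) = (0.2500, 0.5900, 0.1600).
I(M;N) = Σ p(x,y)·log₂[p(x,y)/(p(x)p(y))].
  (r,a): 0.10·log₂(0.5333) = -0.0907
  (r,b): 0.50·log₂(1.1299) = 0.0881
  (r,c): 0.15·log₂(1.2500) = 0.0483
  (s,a): 0.15·log₂(2.4000) = 0.1895
  (s,b): 0.09·log₂(0.6102) = -0.0641
  (s,c): 0.01·log₂(0.2500) = -0.0200
Sum = 0.151 bits.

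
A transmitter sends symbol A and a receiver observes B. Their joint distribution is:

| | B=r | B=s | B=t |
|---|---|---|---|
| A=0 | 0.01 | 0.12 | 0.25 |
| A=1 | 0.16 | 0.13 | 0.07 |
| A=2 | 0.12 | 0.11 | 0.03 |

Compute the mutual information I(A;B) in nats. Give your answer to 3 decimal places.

0.186 nats

Marginals: p(A) = (0.3800, 0.3600, 0.2600), p(B) = (0.2900, 0.3600, 0.3500).
I(A;B) = Σ p(x,y)·ln[p(x,y)/(p(x)p(y))].
  (0,r): 0.01·ln(0.0907) = -0.0240
  (0,s): 0.12·ln(0.8772) = -0.0157
  (0,t): 0.25·ln(1.8797) = 0.1578
  (1,r): 0.16·ln(1.5326) = 0.0683
  (1,s): 0.13·ln(1.0031) = 0.0004
  (1,t): 0.07·ln(0.5556) = -0.0411
  (2,r): 0.12·ln(1.5915) = 0.0558
  (2,s): 0.11·ln(1.1752) = 0.0178
  (2,t): 0.03·ln(0.3297) = -0.0333
Sum = 0.186 nats.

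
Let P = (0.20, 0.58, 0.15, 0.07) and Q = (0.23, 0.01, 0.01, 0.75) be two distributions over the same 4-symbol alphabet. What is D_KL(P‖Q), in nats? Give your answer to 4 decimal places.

2.5673 nats

D(P‖Q) = Σ p·ln(p/q).
  0.20·ln(0.20/0.23) = -0.02795
  0.58·ln(0.58/0.01) = 2.35506
  0.15·ln(0.15/0.01) = 0.40621
  0.07·ln(0.07/0.75) = -0.16601
D(P‖Q) = 2.5673 nats.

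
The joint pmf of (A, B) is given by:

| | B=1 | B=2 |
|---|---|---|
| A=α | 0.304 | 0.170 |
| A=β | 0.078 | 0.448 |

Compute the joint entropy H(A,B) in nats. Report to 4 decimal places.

H(A,B) = −Σ p(x,y)·ln p(x,y) over all 4 cells.
  cell (α,1): −0.304·ln0.304 = 0.36198
  cell (α,2): −0.170·ln0.170 = 0.30123
  cell (β,1): −0.078·ln0.078 = 0.19898
  cell (β,2): −0.448·ln0.448 = 0.35973
Sum = 1.2219 nats.

1.2219 nats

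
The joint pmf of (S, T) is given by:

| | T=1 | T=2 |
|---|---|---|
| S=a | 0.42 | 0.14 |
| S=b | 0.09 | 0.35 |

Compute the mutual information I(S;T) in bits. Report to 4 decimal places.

0.2238 bits

Marginals: p(S) = (0.5600, 0.4400), p(T) = (0.5100, 0.4900).
I(S;T) = H(S) + H(T) − H(S,T).
H(S) = 0.9896, H(T) = 0.9997, H(S,T) = 1.7655.
I(S;T) = 0.9896 + 0.9997 − 1.7655 = 0.2238 bits.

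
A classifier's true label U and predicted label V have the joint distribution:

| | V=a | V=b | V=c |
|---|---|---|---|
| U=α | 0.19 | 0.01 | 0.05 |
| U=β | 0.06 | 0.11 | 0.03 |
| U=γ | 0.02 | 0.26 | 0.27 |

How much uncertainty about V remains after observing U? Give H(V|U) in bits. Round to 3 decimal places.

Marginals: p(U) = (0.2500, 0.2000, 0.5500), p(V) = (0.2700, 0.3800, 0.3500).
H(V|U) = Σ p(U) · H(V|U=·).
  U=α: p=0.2500, H(V|U=α) = 0.9510
  U=β: p=0.2000, H(V|U=β) = 1.4060
  U=γ: p=0.5500, H(V|U=γ) = 1.1888
Weighted sum = 1.173 bits.

1.173 bits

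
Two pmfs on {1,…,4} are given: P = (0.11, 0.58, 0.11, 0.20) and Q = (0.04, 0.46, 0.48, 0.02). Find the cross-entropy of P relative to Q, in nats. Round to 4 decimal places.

H(P,Q) = −Σ p·ln q.
  −0.11·ln(0.04) = 0.35408
  −0.58·ln(0.46) = 0.45039
  −0.11·ln(0.48) = 0.08074
  −0.20·ln(0.02) = 0.78240
H(P,Q) = 1.6676 nats.

1.6676 nats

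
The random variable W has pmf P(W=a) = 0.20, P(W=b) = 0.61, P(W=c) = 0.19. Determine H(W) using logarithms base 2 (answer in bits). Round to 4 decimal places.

H(W) = −Σ p·log₂ p.
  −(0.20)·log₂(0.20) = 0.46439
  −(0.61)·log₂(0.61) = 0.43500
  −(0.19)·log₂(0.19) = 0.45523
Sum: 0.46439 + 0.43500 + 0.45523 = 1.3546 bits.

1.3546 bits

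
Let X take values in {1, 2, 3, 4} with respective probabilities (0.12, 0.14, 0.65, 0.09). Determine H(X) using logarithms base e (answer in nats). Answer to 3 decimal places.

1.026 nats

H(X) = −Σ p·ln p.
  −(0.12)·ln(0.12) = 0.2544
  −(0.14)·ln(0.14) = 0.2753
  −(0.65)·ln(0.65) = 0.2800
  −(0.09)·ln(0.09) = 0.2167
Sum: 0.2544 + 0.2753 + 0.2800 + 0.2167 = 1.026 nats.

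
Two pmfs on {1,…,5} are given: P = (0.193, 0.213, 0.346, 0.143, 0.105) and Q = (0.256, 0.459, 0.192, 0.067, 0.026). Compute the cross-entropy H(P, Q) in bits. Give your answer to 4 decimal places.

H(P,Q) = −Σ p·log₂ q.
  −0.193·log₂(0.256) = 0.37940
  −0.213·log₂(0.459) = 0.23929
  −0.346·log₂(0.192) = 0.82376
  −0.143·log₂(0.067) = 0.55766
  −0.105·log₂(0.026) = 0.55286
H(P,Q) = 2.5530 bits.

2.5530 bits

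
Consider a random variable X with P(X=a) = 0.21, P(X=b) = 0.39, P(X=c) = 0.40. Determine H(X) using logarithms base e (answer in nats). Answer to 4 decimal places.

H(X) = −Σ p·ln p.
  −(0.21)·ln(0.21) = 0.32774
  −(0.39)·ln(0.39) = 0.36723
  −(0.40)·ln(0.40) = 0.36652
Sum: 0.32774 + 0.36723 + 0.36652 = 1.0615 nats.

1.0615 nats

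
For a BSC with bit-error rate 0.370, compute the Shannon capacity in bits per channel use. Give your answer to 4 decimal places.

Binary symmetric channel: C = 1 − h₂(ε) where h₂ is the binary entropy function.
h₂(0.370) = −0.370·log₂0.370 − 0.630·log₂0.630 = 0.9507.
C = 1 − 0.9507 = 0.0493 bits per channel use.

0.0493 bits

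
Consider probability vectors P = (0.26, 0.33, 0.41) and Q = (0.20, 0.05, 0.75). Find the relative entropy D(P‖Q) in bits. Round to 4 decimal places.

0.6396 bits

D(P‖Q) = Σ p·log₂(p/q).
  0.26·log₂(0.26/0.20) = 0.09841
  0.33·log₂(0.33/0.05) = 0.89841
  0.41·log₂(0.41/0.75) = -0.35722
D(P‖Q) = 0.6396 bits.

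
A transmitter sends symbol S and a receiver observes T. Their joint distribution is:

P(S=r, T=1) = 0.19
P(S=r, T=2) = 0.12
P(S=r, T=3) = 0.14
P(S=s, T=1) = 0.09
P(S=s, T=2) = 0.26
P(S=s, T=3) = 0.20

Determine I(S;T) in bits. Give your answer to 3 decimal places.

Marginals: p(S) = (0.4500, 0.5500), p(T) = (0.2800, 0.3800, 0.3400).
I(S;T) = H(S) + H(T) − H(S,T).
H(S) = 0.9928, H(T) = 1.5738, H(S,T) = 2.5017.
I(S;T) = 0.9928 + 1.5738 − 2.5017 = 0.065 bits.

0.065 bits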